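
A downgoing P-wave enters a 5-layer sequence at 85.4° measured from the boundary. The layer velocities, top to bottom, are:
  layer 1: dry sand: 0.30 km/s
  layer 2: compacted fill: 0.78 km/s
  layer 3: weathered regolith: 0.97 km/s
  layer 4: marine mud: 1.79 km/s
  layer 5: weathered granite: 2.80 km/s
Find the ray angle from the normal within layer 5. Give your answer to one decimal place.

48.5°

From the normal: θ₁ = 90° − 85.4° = 4.6°.
Snell's law across each interface conserves sin θ / V, so sin θ_5 = V_5·sin θ₁/V₁.
sin θ_5 = 2.80 × sin 4.6° / 0.30 = 0.7485.
θ_5 = 48.46° from the vertical.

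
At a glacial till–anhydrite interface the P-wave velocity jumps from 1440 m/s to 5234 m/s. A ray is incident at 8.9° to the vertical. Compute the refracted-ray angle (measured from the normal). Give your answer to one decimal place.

sin θ₁/V₁ = sin θ₂/V₂ ⇒ sin θ₂ = 5234·sin 8.9°/1440 = 5234·0.1547/1440 = 0.5623.
θ₂ = sin⁻¹(0.5623) = 34.22° (from vertical).

34.2°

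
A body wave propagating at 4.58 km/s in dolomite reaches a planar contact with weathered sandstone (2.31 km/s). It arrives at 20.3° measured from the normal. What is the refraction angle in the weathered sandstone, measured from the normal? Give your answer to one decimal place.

10.1°

Snell's law: sin θ₂ = (V₂/V₁)·sin θ₁ = (2.31/4.58)·sin 20.3° = 0.1750.
θ₂ = arcsin 0.1750 = 10.08° from the normal.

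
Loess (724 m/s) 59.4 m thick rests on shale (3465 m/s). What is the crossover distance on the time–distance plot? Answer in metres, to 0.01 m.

146.86 m

θ_c = arcsin(724/3465) = 12.06°, so cos θ_c = 0.9779 and tᵢ = 2h cos θ_c/V₁ = 0.1605 s.
At crossover x/V₁ = x/V₂ + tᵢ ⇒ x = tᵢ/(1/V₁ − 1/V₂) = 0.16047/(1.3812e-03 − 2.8860e-04) = 146.86 m.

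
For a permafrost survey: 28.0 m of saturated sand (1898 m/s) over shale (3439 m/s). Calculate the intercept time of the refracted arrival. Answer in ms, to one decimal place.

tᵢ = 2h·√(V₂²−V₁²)/(V₁V₂).
√(V₂²−V₁²) = √(3439²−1898²) = 2867.8 m/s.
tᵢ = 2·28.0·2867.8/(1898·3439) = 0.02460 s.

24.6 ms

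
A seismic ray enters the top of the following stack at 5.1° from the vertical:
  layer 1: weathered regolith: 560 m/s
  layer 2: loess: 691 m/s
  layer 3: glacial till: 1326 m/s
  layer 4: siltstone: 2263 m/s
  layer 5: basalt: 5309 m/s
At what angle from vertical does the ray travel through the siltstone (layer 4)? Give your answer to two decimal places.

21.05°

Snell's law across each interface conserves sin θ / V, so sin θ_4 = V_4·sin θ₁/V₁.
sin θ_4 = 2263 × sin 5.1° / 560 = 0.3592.
θ_4 = arcsin 0.3592 = 21.05°.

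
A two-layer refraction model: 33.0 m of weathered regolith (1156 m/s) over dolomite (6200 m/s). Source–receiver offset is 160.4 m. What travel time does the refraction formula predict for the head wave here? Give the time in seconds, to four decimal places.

t = x/V₂ + 2h·√(V₂²−V₁²)/(V₁V₂).
√(V₂²−V₁²) = √(6200²−1156²) = 6091.3 m/s; delay term = 2·33.0·6091.3/(1156·6200) = 0.05609 s.
t = 160.4/6200 + 0.05609 = 0.08196 s.

0.0820 s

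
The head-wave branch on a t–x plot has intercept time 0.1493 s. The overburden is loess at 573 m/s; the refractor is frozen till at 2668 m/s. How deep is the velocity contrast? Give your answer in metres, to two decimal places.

θ_c = arcsin(573/2668) = 12.40°; cos θ_c = 0.9767.
tᵢ = 2h cos θ_c/V₁ ⇒ h = tᵢ·V₁/(2 cos θ_c) = 0.1493·573/(2·0.9767) = 43.80 m.

43.80 m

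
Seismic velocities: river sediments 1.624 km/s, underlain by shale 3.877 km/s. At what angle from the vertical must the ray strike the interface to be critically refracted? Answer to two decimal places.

Critical incidence: sin θ_c = V₁/V₂ = 1.624/3.877 = 0.4189.
θ_c = arcsin 0.4189 = 24.76°.

24.76°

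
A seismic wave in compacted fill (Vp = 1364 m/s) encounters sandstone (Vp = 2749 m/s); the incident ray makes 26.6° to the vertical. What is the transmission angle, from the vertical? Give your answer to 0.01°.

64.48°

sin θ₁/V₁ = sin θ₂/V₂ ⇒ sin θ₂ = 2749·sin 26.6°/1364 = 2749·0.4478/1364 = 0.9024.
θ₂ = arcsin 0.9024 = 64.48° from the normal.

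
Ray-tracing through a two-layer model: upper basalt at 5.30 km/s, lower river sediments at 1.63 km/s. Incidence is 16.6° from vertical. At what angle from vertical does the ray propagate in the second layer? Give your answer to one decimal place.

Snell's law: sin θ₂ = (V₂/V₁)·sin θ₁ = (1.63/5.30)·sin 16.6° = 0.0879.
θ₂ = arcsin 0.0879 = 5.04° from the normal.

5.0°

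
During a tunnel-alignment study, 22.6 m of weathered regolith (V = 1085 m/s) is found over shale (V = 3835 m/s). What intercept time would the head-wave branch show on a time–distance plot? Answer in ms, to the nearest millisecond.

θ_c = arcsin(V₁/V₂) = arcsin(1085/3835) = 16.43°; cos θ_c = 0.9591.
tᵢ = 2h·cos θ_c / V₁ = 2·22.6·0.9591 / 1085 = 0.03996 s.

40 ms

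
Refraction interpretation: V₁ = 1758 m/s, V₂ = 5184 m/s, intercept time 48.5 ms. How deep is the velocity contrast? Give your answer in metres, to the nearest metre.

h = tᵢ·V₁·V₂ / (2·√(V₂²−V₁²)).
√(V₂²−V₁²) = √(5184² − 1758²) = 4876.8 m/s.
h = 0.0485 s × 1758 × 5184 / (2 × 4876.8) = 45.32 m.

45 m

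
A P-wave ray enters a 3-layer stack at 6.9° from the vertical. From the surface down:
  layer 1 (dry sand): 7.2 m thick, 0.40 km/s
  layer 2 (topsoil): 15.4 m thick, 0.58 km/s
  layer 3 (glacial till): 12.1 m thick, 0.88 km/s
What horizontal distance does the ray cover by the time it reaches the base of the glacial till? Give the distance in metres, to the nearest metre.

p = sin θ₁/V₁ = sin 6.9°/0.40 = 3.0034e-01 s/km is conserved through the stack.
Layer 1: θ = 6.90°; offset = 7.2·tan 6.90° = 0.871 m.
Layer 2: sin θ = p·0.58 = 0.1742 → θ = 10.03°; offset = 15.4·tan 10.03° = 2.724 m.
Layer 3: sin θ = p·0.88 = 0.2643 → θ = 15.33°; offset = 12.1·tan 15.33° = 3.316 m.
Σ offsets = 6.912 m.

7 m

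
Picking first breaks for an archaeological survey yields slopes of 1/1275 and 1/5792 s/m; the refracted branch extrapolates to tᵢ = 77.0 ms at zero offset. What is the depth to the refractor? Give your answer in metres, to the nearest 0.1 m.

θ_c = arcsin(1275/5792) = 12.72°; cos θ_c = 0.9755.
tᵢ = 2h cos θ_c/V₁ ⇒ h = tᵢ·V₁/(2 cos θ_c) = 0.077·1275/(2·0.9755) = 50.32 m.

50.3 m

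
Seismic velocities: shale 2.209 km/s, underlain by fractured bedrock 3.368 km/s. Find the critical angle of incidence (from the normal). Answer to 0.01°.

Critical incidence: sin θ_c = V₁/V₂ = 2.209/3.368 = 0.6559.
θ_c = arcsin 0.6559 = 40.99°.

40.99°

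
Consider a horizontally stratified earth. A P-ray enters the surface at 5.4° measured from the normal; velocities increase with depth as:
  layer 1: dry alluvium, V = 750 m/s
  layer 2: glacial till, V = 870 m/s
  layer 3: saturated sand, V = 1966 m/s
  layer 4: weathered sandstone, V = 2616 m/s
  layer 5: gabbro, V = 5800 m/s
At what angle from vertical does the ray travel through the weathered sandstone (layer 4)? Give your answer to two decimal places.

19.16°

Ray parameter p = sin 5.4° / 750 = 1.2548e-04 s/m.
sin θ_4 = p·V_4 = 1.2548e-04 × 2616 = 0.3282.
θ_4 = arcsin 0.3282 = 19.16°.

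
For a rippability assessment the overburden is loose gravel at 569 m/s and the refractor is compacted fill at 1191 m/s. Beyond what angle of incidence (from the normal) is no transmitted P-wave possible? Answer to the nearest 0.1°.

Critical incidence: sin θ_c = V₁/V₂ = 569/1191 = 0.4777.
θ_c = arcsin 0.4777 = 28.54°.

28.5°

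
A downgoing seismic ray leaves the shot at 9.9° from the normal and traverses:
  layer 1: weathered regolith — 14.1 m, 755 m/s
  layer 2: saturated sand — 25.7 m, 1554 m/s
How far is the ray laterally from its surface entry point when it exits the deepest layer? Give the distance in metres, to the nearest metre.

Apply Snell's law at each interface; in layer i the horizontal offset is hᵢ·tan θᵢ.
Layer 1: θ = 9.90°; offset = 14.1·tan 9.90° = 2.461 m.
Layer 2: sin θ = 1554·sin 9.9°/755 = 0.3539, θ = 20.72°; offset = 25.7·tan 20.72° = 9.724 m.
Total horizontal offset = 12.185 m.

12 m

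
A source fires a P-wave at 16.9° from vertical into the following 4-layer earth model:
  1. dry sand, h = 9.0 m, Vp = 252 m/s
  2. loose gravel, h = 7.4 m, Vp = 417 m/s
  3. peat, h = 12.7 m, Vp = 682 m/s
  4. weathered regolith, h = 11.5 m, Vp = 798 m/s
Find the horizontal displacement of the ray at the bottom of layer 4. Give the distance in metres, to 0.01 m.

Ray parameter p = sin 16.9° / 252 m/s = 1.1536e-03 s/m.
Layer 1: θ = 16.90°; offset = 9.0·tan 16.90° = 2.7344 m.
Layer 2: sin θ = p·417 = 0.4810 → θ = 28.75°; offset = 7.4·tan 28.75° = 4.0604 m.
Layer 3: sin θ = p·682 = 0.7867 → θ = 51.88°; offset = 12.7·tan 51.88° = 16.1865 m.
Layer 4: sin θ = p·798 = 0.9206 → θ = 67.01°; offset = 11.5·tan 67.01° = 27.1023 m.
Total horizontal offset = 50.0836 m.

50.08 m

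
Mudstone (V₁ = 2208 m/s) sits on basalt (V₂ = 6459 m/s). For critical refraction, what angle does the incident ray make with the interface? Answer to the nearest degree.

70°

Critical incidence: sin θ_c = V₁/V₂ = 2208/6459 = 0.3418.
θ_c = arcsin 0.3418 = 19.99°.
Measured from the interface: 90° − 19.99° = 70.01°.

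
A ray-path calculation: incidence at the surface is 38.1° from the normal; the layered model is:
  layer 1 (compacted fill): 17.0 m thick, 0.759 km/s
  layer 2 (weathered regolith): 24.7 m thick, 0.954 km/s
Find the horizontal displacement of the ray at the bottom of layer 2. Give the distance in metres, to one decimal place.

43.7 m

Apply Snell's law at each interface; in layer i the horizontal offset is hᵢ·tan θᵢ.
Layer 1: θ = 38.10°; offset = 17.0·tan 38.10° = 13.330 m.
Layer 2: sin θ = 0.954·sin 38.1°/0.759 = 0.7756, θ = 50.86°; offset = 24.7·tan 50.86° = 30.346 m.
Summing the layer offsets gives 43.676 m.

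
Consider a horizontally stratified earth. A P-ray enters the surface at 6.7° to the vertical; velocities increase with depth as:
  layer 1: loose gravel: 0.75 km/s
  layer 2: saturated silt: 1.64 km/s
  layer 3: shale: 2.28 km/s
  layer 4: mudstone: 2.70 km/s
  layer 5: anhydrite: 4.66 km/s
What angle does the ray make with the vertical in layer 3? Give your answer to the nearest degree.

21°

Ray parameter p = sin 6.7° / 0.75 = 1.5556e-01 s/km.
sin θ_3 = p·V_3 = 1.5556e-01 × 2.28 = 0.3547.
θ_3 = arcsin 0.3547 = 20.77°.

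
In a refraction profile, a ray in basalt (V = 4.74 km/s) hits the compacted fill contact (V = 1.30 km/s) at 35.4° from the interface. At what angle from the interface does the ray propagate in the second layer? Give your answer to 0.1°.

77.1°

Convert to the normal: θ₁ = 90° − 35.4° = 54.6°.
Snell's law: sin θ₂ = (V₂/V₁)·sin θ₁ = (1.30/4.74)·sin 54.6° = 0.2236.
θ₂ = sin⁻¹(0.2236) = 12.92° (from vertical).
From the interface: 90° − 12.92° = 77.08°.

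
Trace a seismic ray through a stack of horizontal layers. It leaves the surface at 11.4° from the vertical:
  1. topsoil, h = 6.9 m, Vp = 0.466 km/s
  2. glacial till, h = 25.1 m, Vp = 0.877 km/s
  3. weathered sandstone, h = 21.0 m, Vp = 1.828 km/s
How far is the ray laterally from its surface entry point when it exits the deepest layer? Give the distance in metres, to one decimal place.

37.2 m

Ray parameter p = sin 11.4° / 0.466 km/s = 4.2416e-01 s/km.
Layer 1: θ = 11.40°; offset = 6.9·tan 11.40° = 1.391 m.
Layer 2: sin θ = p·0.877 = 0.3720 → θ = 21.84°; offset = 25.1·tan 21.84° = 10.059 m.
Layer 3: sin θ = p·1.828 = 0.7754 → θ = 50.84°; offset = 21.0·tan 50.84° = 25.783 m.
Summing the layer offsets gives 37.233 m.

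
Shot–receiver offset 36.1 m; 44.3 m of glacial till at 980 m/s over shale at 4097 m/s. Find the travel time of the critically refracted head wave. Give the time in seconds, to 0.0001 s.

θ_c = arcsin(V₁/V₂) = arcsin(980/4097) = 13.84°, cos θ_c = 0.9710.
Intercept time tᵢ = 2h cos θ_c / V₁ = 2·44.3·0.9710/980 = 0.08778 s.
t = x/V₂ + tᵢ = 36.1/4097 + 0.08778 = 0.09659 s.

0.0966 s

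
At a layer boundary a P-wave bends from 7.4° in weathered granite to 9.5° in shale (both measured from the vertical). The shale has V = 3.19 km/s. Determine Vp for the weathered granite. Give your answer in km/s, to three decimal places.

2.489 km/s

Snell's law: sin 7.4°/V₁ = sin 9.5°/V₂.
V₁ = V₂·sin 7.4°/sin 9.5° = 3.19 × 0.7804 = 2.489 km/s.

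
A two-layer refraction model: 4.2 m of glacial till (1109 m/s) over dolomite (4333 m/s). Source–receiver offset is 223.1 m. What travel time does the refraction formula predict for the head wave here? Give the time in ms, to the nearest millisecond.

59 ms

θ_c = arcsin(V₁/V₂) = arcsin(1109/4333) = 14.83°, cos θ_c = 0.9667.
Intercept time tᵢ = 2h cos θ_c / V₁ = 2·4.2·0.9667/1109 = 0.00732 s.
t = x/V₂ + tᵢ = 223.1/4333 + 0.00732 = 0.05881 s.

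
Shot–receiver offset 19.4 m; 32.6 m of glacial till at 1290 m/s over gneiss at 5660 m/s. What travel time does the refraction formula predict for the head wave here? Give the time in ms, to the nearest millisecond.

53 ms

t = x/V₂ + 2h·√(V₂²−V₁²)/(V₁V₂).
√(V₂²−V₁²) = √(5660²−1290²) = 5511.0 m/s; delay term = 2·32.6·5511.0/(1290·5660) = 0.04921 s.
t = 19.4/5660 + 0.04921 = 0.05264 s.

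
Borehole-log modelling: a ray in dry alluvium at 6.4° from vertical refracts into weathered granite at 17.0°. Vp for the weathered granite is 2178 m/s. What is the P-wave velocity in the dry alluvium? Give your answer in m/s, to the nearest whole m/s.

Snell's law: sin 6.4°/V₁ = sin 17.0°/V₂.
V₁ = V₂·sin 6.4°/sin 17.0° = 2178 × 0.3813 = 830.38 m/s.

830 m/s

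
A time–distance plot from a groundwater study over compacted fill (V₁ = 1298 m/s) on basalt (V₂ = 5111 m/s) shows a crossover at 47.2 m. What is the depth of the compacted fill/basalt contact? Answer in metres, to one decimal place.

18.2 m

h = (x_cross/2)·√((V₂−V₁)/(V₂+V₁)).
(V₂−V₁)/(V₂+V₁) = (5111−1298)/(5111+1298) = 0.5949; √ = 0.7713.
h = (47.2/2)·0.7713 = 18.20 m.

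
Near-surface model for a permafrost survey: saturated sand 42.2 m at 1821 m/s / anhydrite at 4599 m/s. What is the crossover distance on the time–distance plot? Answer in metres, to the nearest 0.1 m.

x_cross = 2h·√((V₂+V₁)/(V₂−V₁)).
(V₂+V₁)/(V₂−V₁) = (4599+1821)/(4599−1821) = 2.3110; √ = 1.5202.
x_cross = 2·42.2·1.5202 = 128.31 m.

128.3 m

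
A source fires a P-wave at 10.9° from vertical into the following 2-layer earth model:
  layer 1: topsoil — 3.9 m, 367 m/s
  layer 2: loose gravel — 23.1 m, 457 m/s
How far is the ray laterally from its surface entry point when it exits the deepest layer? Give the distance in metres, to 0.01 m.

Ray parameter p = sin 10.9° / 367 m/s = 5.1525e-04 s/m.
Layer 1: θ = 10.90°; offset = 3.9·tan 10.90° = 0.7510 m.
Layer 2: sin θ = p·457 = 0.2355 → θ = 13.62°; offset = 23.1·tan 13.62° = 5.5967 m.
Total horizontal offset = 6.3477 m.

6.35 m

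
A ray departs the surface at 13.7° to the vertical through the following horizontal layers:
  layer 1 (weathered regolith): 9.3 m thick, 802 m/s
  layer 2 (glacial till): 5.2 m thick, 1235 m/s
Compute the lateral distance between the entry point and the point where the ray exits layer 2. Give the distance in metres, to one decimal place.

Ray parameter p = sin 13.7° / 802 m/s = 2.9531e-04 s/m.
Layer 1: θ = 13.70°; offset = 9.3·tan 13.70° = 2.267 m.
Layer 2: sin θ = p·1235 = 0.3647 → θ = 21.39°; offset = 5.2·tan 21.39° = 2.037 m.
Summing the layer offsets gives 4.304 m.

4.3 m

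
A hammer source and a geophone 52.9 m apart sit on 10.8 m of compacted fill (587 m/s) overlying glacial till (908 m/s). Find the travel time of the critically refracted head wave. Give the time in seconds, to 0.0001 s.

θ_c = arcsin(V₁/V₂) = arcsin(587/908) = 40.28°, cos θ_c = 0.7629.
Intercept time tᵢ = 2h cos θ_c / V₁ = 2·10.8·0.7629/587 = 0.02807 s.
t = x/V₂ + tᵢ = 52.9/908 + 0.02807 = 0.08633 s.

0.0863 s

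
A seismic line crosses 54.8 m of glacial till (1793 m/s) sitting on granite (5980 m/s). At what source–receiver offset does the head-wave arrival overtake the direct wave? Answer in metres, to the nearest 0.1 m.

x_cross = 2h·√((V₂+V₁)/(V₂−V₁)).
(V₂+V₁)/(V₂−V₁) = (5980+1793)/(5980−1793) = 1.8565; √ = 1.3625.
x_cross = 2·54.8·1.3625 = 149.33 m.

149.3 m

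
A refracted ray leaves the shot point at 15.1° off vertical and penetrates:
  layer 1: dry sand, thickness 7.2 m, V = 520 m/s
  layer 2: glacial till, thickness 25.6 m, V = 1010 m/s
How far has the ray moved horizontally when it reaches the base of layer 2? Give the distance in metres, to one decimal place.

17.0 m

p = sin θ₁/V₁ = sin 15.1°/520 = 5.0097e-04 s/m is conserved through the stack.
Layer 1: θ = 15.10°; offset = 7.2·tan 15.10° = 1.943 m.
Layer 2: sin θ = p·1010 = 0.5060 → θ = 30.40°; offset = 25.6·tan 30.40° = 15.017 m.
Summing the layer offsets gives 16.960 m.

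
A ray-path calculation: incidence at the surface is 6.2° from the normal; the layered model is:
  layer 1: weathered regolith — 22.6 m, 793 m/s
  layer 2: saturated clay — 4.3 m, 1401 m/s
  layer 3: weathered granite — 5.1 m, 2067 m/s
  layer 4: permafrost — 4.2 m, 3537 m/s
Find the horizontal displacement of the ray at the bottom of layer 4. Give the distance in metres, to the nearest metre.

7 m

Ray parameter p = sin 6.2° / 793 m/s = 1.3619e-04 s/m.
Layer 1: θ = 6.20°; offset = 22.6·tan 6.20° = 2.455 m.
Layer 2: sin θ = p·1401 = 0.1908 → θ = 11.00°; offset = 4.3·tan 11.00° = 0.836 m.
Layer 3: sin θ = p·2067 = 0.2815 → θ = 16.35°; offset = 5.1·tan 16.35° = 1.496 m.
Layer 4: sin θ = p·3537 = 0.4817 → θ = 28.80°; offset = 4.2·tan 28.80° = 2.309 m.
Σ offsets = 7.096 m.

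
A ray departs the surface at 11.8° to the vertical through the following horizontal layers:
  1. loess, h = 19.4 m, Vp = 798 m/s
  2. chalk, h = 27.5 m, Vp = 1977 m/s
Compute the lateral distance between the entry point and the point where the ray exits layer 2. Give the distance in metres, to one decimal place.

p = sin θ₁/V₁ = sin 11.8°/798 = 2.5626e-04 s/m is conserved through the stack.
Layer 1: θ = 11.80°; offset = 19.4·tan 11.80° = 4.053 m.
Layer 2: sin θ = p·1977 = 0.5066 → θ = 30.44°; offset = 27.5·tan 30.44° = 16.160 m.
Total horizontal offset = 20.212 m.

20.2 m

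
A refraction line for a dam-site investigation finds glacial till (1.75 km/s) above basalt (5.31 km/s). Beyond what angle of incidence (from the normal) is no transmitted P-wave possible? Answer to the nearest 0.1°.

19.2°

Critical incidence: sin θ_c = V₁/V₂ = 1.75/5.31 = 0.3296.
θ_c = arcsin 0.3296 = 19.24°.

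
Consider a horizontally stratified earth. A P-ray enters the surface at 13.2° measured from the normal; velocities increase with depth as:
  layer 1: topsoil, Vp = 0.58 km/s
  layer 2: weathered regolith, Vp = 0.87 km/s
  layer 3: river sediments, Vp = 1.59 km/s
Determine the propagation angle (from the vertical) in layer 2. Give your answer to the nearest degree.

Ray parameter p = sin 13.2° / 0.58 = 3.9371e-01 s/km.
sin θ_2 = p·V_2 = 3.9371e-01 × 0.87 = 0.3425.
θ_2 = 20.03° from the vertical.

20°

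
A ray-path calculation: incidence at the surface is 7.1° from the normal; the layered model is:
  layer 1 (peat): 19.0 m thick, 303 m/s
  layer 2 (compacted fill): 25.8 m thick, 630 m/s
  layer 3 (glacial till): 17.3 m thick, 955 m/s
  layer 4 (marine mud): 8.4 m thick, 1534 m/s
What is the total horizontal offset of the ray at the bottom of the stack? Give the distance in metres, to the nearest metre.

p = sin θ₁/V₁ = sin 7.1°/303 = 4.0793e-04 s/m is conserved through the stack.
Layer 1: θ = 7.10°; offset = 19.0·tan 7.10° = 2.367 m.
Layer 2: sin θ = p·630 = 0.2570 → θ = 14.89°; offset = 25.8·tan 14.89° = 6.861 m.
Layer 3: sin θ = p·955 = 0.3896 → θ = 22.93°; offset = 17.3·tan 22.93° = 7.318 m.
Layer 4: sin θ = p·1534 = 0.6258 → θ = 38.74°; offset = 8.4·tan 38.74° = 6.739 m.
Σ offsets = 23.284 m.

23 m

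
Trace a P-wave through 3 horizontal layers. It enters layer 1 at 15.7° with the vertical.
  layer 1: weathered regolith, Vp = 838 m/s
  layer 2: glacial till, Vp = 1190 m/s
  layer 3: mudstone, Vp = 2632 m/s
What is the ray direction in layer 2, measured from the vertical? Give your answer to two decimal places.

Snell's law across each interface conserves sin θ / V, so sin θ_2 = V_2·sin θ₁/V₁.
sin θ_2 = 1190 × sin 15.7° / 838 = 0.3843.
θ_2 = 22.60° from the vertical.

22.60°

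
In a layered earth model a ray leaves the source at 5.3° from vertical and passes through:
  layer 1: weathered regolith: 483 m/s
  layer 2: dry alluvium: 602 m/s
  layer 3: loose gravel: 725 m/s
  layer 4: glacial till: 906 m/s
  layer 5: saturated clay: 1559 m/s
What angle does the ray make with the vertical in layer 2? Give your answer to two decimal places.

6.61°

Ray parameter p = sin 5.3° / 483 = 1.9124e-04 s/m.
sin θ_2 = p·V_2 = 1.9124e-04 × 602 = 0.1151.
θ_2 = 6.61° from the vertical.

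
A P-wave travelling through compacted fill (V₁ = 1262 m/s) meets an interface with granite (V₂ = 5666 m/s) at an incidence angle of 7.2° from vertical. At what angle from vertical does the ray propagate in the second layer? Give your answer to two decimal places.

sin θ₁/V₁ = sin θ₂/V₂ ⇒ sin θ₂ = 5666·sin 7.2°/1262 = 5666·0.1253/1262 = 0.5627.
θ₂ = sin⁻¹(0.5627) = 34.24° (from vertical).

34.24°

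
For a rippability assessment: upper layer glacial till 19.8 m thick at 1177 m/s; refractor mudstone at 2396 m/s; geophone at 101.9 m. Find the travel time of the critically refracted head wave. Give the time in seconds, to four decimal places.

0.0718 s

t = x/V₂ + 2h·√(V₂²−V₁²)/(V₁V₂).
√(V₂²−V₁²) = √(2396²−1177²) = 2087.0 m/s; delay term = 2·19.8·2087.0/(1177·2396) = 0.02931 s.
t = 101.9/2396 + 0.02931 = 0.07183 s.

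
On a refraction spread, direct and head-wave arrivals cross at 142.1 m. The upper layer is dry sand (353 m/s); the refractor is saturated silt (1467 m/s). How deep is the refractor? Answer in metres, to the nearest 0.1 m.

55.6 m

h = (x_cross/2)·√((V₂−V₁)/(V₂+V₁)).
(V₂−V₁)/(V₂+V₁) = (1467−353)/(1467+353) = 0.6121; √ = 0.7824.
h = (142.1/2)·0.7824 = 55.59 m.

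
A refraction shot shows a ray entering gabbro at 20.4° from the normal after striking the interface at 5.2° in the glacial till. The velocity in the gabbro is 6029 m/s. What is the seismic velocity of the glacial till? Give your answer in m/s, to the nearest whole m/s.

1568 m/s

Snell's law: sin 5.2°/V₁ = sin 20.4°/V₂.
V₁ = V₂·sin 5.2°/sin 20.4° = 6029 × 0.2600 = 1567.61 m/s.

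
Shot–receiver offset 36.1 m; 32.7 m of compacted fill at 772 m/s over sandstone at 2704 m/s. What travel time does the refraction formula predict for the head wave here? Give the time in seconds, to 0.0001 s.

θ_c = arcsin(V₁/V₂) = arcsin(772/2704) = 16.59°, cos θ_c = 0.9584.
Intercept time tᵢ = 2h cos θ_c / V₁ = 2·32.7·0.9584/772 = 0.08119 s.
t = x/V₂ + tᵢ = 36.1/2704 + 0.08119 = 0.09454 s.

0.0945 s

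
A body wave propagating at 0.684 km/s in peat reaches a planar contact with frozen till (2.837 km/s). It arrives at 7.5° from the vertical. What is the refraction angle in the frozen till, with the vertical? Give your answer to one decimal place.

sin θ₁/V₁ = sin θ₂/V₂ ⇒ sin θ₂ = 2.837·sin 7.5°/0.684 = 2.837·0.1305/0.684 = 0.5414.
θ₂ = arcsin 0.5414 = 32.78° from the normal.

32.8°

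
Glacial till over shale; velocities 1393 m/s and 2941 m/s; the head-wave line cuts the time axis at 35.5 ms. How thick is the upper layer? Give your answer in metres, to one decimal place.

θ_c = arcsin(1393/2941) = 28.27°; cos θ_c = 0.8807.
tᵢ = 2h cos θ_c/V₁ ⇒ h = tᵢ·V₁/(2 cos θ_c) = 0.0355·1393/(2·0.8807) = 28.07 m.

28.1 m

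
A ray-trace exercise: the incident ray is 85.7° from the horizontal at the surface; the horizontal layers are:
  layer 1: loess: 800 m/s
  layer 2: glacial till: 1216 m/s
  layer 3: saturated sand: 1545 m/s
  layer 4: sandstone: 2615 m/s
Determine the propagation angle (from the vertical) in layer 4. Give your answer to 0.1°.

From the normal: θ₁ = 90° − 85.7° = 4.3°.
Ray parameter p = sin 4.3° / 800 = 9.3723e-05 s/m.
sin θ_4 = p·V_4 = 9.3723e-05 × 2615 = 0.2451.
θ_4 = 14.19° from the vertical.

14.2°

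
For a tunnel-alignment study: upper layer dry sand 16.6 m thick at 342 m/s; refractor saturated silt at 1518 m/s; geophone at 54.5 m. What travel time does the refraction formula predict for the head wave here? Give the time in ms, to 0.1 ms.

t = x/V₂ + 2h·√(V₂²−V₁²)/(V₁V₂).
√(V₂²−V₁²) = √(1518²−342²) = 1479.0 m/s; delay term = 2·16.6·1479.0/(342·1518) = 0.09458 s.
t = 54.5/1518 + 0.09458 = 0.13048 s.

130.5 ms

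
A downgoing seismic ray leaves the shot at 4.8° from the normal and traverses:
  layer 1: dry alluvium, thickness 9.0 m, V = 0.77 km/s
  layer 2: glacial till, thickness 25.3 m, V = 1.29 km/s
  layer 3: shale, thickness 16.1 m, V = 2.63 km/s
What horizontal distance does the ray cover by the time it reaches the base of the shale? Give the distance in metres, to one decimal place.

9.1 m

p = sin θ₁/V₁ = sin 4.8°/0.77 = 1.0867e-01 s/km is conserved through the stack.
Layer 1: θ = 4.80°; offset = 9.0·tan 4.80° = 0.756 m.
Layer 2: sin θ = p·1.29 = 0.1402 → θ = 8.06°; offset = 25.3·tan 8.06° = 3.582 m.
Layer 3: sin θ = p·2.63 = 0.2858 → θ = 16.61°; offset = 16.1·tan 16.61° = 4.802 m.
Summing the layer offsets gives 9.140 m.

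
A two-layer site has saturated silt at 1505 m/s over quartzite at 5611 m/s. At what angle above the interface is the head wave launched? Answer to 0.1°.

74.4°

At critical incidence the refracted ray runs along the interface (θ₂ = 90°), so sin θ_c = V₁/V₂.
θ_c = arcsin(1505/5611) = arcsin 0.2682 = 15.56°.
Measured from the interface: 90° − 15.56° = 74.44°.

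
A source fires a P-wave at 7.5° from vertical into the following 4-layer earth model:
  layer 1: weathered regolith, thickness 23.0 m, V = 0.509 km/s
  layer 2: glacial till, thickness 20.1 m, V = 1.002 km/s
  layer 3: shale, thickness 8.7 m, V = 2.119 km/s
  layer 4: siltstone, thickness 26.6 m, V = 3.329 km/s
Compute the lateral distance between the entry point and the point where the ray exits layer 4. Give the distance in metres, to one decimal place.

57.6 m

p = sin θ₁/V₁ = sin 7.5°/0.509 = 2.5644e-01 s/km is conserved through the stack.
Layer 1: θ = 7.50°; offset = 23.0·tan 7.50° = 3.028 m.
Layer 2: sin θ = p·1.002 = 0.2569 → θ = 14.89°; offset = 20.1·tan 14.89° = 5.344 m.
Layer 3: sin θ = p·2.119 = 0.5434 → θ = 32.91°; offset = 8.7·tan 32.91° = 5.631 m.
Layer 4: sin θ = p·3.329 = 0.8537 → θ = 58.61°; offset = 26.6·tan 58.61° = 43.602 m.
Σ offsets = 57.605 m.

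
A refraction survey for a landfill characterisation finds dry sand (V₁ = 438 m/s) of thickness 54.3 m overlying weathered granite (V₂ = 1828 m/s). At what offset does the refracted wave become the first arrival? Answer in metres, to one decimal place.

x_cross = 2h·√((V₂+V₁)/(V₂−V₁)).
(V₂+V₁)/(V₂−V₁) = (1828+438)/(1828−438) = 1.6302; √ = 1.2768.
x_cross = 2·54.3·1.2768 = 138.66 m.

138.7 m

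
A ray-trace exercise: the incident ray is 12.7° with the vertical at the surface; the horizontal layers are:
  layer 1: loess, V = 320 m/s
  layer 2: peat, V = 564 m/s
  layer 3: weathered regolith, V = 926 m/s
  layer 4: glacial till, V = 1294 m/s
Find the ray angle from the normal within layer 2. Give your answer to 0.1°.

22.8°

Snell's law across each interface conserves sin θ / V, so sin θ_2 = V_2·sin θ₁/V₁.
sin θ_2 = 564 × sin 12.7° / 320 = 0.3875.
θ_2 = 22.80° from the vertical.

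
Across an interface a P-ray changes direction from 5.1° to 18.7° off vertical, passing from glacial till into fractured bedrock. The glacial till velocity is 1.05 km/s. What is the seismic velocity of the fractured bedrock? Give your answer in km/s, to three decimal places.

3.787 km/s

sin 5.1° = 0.0889; sin 18.7° = 0.3206.
V₂ = V₁·(sin θ₂/sin θ₁) = 1.05·(0.3206/0.0889) = 3.787 km/s.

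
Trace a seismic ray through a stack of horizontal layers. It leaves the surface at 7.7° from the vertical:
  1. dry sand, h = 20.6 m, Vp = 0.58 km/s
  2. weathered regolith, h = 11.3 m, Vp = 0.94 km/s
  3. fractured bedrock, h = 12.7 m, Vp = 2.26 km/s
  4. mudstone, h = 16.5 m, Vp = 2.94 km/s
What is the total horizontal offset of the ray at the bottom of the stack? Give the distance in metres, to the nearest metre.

Apply Snell's law at each interface; in layer i the horizontal offset is hᵢ·tan θᵢ.
Layer 1: θ = 7.70°; offset = 20.6·tan 7.70° = 2.785 m.
Layer 2: sin θ = 0.94·sin 7.7°/0.58 = 0.2172, θ = 12.54°; offset = 11.3·tan 12.54° = 2.514 m.
Layer 3: sin θ = 2.26·sin 7.7°/0.58 = 0.5221, θ = 31.47°; offset = 12.7·tan 31.47° = 7.774 m.
Layer 4: sin θ = 2.94·sin 7.7°/0.58 = 0.6792, θ = 42.78°; offset = 16.5·tan 42.78° = 15.268 m.
Total horizontal offset = 28.341 m.

28 m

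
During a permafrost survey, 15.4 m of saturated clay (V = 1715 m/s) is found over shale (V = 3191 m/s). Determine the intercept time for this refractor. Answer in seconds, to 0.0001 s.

tᵢ = 2h·√(V₂²−V₁²)/(V₁V₂).
√(V₂²−V₁²) = √(3191²−1715²) = 2691.0 m/s.
tᵢ = 2·15.4·2691.0/(1715·3191) = 0.01514 s.

0.0151 s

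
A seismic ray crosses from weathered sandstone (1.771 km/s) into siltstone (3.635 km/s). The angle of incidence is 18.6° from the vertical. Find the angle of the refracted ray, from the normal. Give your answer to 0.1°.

Snell's law: sin θ₂ = (V₂/V₁)·sin θ₁ = (3.635/1.771)·sin 18.6° = 0.6547.
θ₂ = sin⁻¹(0.6547) = 40.89° (from vertical).

40.9°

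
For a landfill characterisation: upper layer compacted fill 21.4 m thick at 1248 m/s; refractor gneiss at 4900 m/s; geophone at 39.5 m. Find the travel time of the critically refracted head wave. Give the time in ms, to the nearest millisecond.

θ_c = arcsin(V₁/V₂) = arcsin(1248/4900) = 14.76°, cos θ_c = 0.9670.
Intercept time tᵢ = 2h cos θ_c / V₁ = 2·21.4·0.9670/1248 = 0.03316 s.
t = x/V₂ + tᵢ = 39.5/4900 + 0.03316 = 0.04123 s.

41 ms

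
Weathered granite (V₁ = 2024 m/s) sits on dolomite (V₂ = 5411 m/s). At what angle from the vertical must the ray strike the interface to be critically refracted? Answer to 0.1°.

22.0°

At critical incidence the refracted ray runs along the interface (θ₂ = 90°), so sin θ_c = V₁/V₂.
θ_c = arcsin(2024/5411) = arcsin 0.3741 = 21.97°.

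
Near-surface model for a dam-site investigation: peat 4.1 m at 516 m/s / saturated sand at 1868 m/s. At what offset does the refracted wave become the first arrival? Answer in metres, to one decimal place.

θ_c = arcsin(516/1868) = 16.04°, so cos θ_c = 0.9611 and tᵢ = 2h cos θ_c/V₁ = 0.0153 s.
At crossover x/V₁ = x/V₂ + tᵢ ⇒ x = tᵢ/(1/V₁ − 1/V₂) = 0.01527/(1.9380e-03 − 5.3533e-04) = 10.89 m.

10.9 m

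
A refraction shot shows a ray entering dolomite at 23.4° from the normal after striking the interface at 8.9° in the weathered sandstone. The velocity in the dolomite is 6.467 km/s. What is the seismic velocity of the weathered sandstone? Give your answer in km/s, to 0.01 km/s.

2.52 km/s

sin 8.9° = 0.1547; sin 23.4° = 0.3971.
V₁ = V₂·(sin θ₁/sin θ₂) = 6.467·(0.1547/0.3971) = 2.52 km/s.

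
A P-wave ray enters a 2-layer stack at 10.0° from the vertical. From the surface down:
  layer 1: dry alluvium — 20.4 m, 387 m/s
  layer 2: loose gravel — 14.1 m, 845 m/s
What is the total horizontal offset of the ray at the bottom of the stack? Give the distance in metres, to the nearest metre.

Apply Snell's law at each interface; in layer i the horizontal offset is hᵢ·tan θᵢ.
Layer 1: θ = 10.00°; offset = 20.4·tan 10.00° = 3.597 m.
Layer 2: sin θ = 845·sin 10.0°/387 = 0.3792, θ = 22.28°; offset = 14.1·tan 22.28° = 5.777 m.
Σ offsets = 9.375 m.

9 m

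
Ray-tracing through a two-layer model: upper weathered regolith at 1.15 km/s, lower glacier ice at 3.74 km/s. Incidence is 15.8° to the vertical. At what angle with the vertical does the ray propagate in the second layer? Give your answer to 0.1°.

sin θ₁/V₁ = sin θ₂/V₂ ⇒ sin θ₂ = 3.74·sin 15.8°/1.15 = 3.74·0.2723/1.15 = 0.8855.
θ₂ = sin⁻¹(0.8855) = 62.31° (from vertical).

62.3°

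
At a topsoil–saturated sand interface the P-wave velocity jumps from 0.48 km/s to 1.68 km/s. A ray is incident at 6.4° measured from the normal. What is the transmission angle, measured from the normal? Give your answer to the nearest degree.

Snell's law: sin θ₂ = (V₂/V₁)·sin θ₁ = (1.68/0.48)·sin 6.4° = 0.3901.
θ₂ = arcsin 0.3901 = 22.96° from the normal.

23°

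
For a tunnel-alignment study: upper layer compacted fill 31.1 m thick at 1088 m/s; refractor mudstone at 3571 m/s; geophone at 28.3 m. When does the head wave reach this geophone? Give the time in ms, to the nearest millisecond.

θ_c = arcsin(V₁/V₂) = arcsin(1088/3571) = 17.74°, cos θ_c = 0.9525.
Intercept time tᵢ = 2h cos θ_c / V₁ = 2·31.1·0.9525/1088 = 0.05445 s.
t = x/V₂ + tᵢ = 28.3/3571 + 0.05445 = 0.06238 s.

62 ms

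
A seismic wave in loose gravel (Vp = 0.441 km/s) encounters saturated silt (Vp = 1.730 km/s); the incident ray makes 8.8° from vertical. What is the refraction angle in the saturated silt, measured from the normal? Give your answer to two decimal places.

Snell's law: sin θ₂ = (V₂/V₁)·sin θ₁ = (1.730/0.441)·sin 8.8° = 0.6001.
θ₂ = arcsin 0.6001 = 36.88° from the normal.

36.88°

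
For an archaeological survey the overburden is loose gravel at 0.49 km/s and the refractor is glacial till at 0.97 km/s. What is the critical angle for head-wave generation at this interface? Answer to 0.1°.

30.3°

At critical incidence the refracted ray runs along the interface (θ₂ = 90°), so sin θ_c = V₁/V₂.
θ_c = arcsin(0.49/0.97) = arcsin 0.5052 = 30.34°.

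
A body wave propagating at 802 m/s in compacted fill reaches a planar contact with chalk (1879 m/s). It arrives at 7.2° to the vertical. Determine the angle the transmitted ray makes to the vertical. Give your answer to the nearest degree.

17°

sin θ₁/V₁ = sin θ₂/V₂ ⇒ sin θ₂ = 1879·sin 7.2°/802 = 1879·0.1253/802 = 0.2936.
θ₂ = sin⁻¹(0.2936) = 17.08° (from vertical).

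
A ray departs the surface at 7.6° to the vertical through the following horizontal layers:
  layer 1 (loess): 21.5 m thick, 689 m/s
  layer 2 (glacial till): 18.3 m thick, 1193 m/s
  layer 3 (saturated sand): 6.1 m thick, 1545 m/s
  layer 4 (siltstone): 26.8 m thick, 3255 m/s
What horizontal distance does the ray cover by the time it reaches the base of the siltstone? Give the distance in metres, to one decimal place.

Apply Snell's law at each interface; in layer i the horizontal offset is hᵢ·tan θᵢ.
Layer 1: θ = 7.60°; offset = 21.5·tan 7.60° = 2.869 m.
Layer 2: sin θ = 1193·sin 7.6°/689 = 0.2290, θ = 13.24°; offset = 18.3·tan 13.24° = 4.305 m.
Layer 3: sin θ = 1545·sin 7.6°/689 = 0.2966, θ = 17.25°; offset = 6.1·tan 17.25° = 1.894 m.
Layer 4: sin θ = 3255·sin 7.6°/689 = 0.6248, θ = 38.67°; offset = 26.8·tan 38.67° = 21.447 m.
Σ offsets = 30.515 m.

30.5 m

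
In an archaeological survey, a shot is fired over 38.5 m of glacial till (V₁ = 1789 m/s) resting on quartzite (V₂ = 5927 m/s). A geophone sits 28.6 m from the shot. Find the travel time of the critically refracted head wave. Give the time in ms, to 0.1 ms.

45.9 ms

θ_c = arcsin(V₁/V₂) = arcsin(1789/5927) = 17.57°, cos θ_c = 0.9534.
Intercept time tᵢ = 2h cos θ_c / V₁ = 2·38.5·0.9534/1789 = 0.04103 s.
t = x/V₂ + tᵢ = 28.6/5927 + 0.04103 = 0.04586 s.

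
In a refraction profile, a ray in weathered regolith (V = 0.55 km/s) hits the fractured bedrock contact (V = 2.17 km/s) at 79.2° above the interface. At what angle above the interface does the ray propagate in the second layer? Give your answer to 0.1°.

Convert to the normal: θ₁ = 90° − 79.2° = 10.8°.
Snell's law: sin θ₂ = (V₂/V₁)·sin θ₁ = (2.17/0.55)·sin 10.8° = 0.7393.
θ₂ = sin⁻¹(0.7393) = 47.67° (from vertical).
From the interface: 90° − 47.67° = 42.33°.

42.3°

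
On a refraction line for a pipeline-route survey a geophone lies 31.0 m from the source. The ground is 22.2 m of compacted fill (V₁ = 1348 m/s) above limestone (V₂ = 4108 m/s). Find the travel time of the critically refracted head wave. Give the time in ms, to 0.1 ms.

t = x/V₂ + 2h·√(V₂²−V₁²)/(V₁V₂).
√(V₂²−V₁²) = √(4108²−1348²) = 3880.5 m/s; delay term = 2·22.2·3880.5/(1348·4108) = 0.03111 s.
t = 31.0/4108 + 0.03111 = 0.03866 s.

38.7 ms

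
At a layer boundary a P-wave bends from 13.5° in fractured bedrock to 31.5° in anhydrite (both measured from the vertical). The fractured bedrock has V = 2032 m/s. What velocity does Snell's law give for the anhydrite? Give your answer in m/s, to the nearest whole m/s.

4548 m/s

sin 13.5° = 0.2334; sin 31.5° = 0.5225.
V₂ = V₁·(sin θ₂/sin θ₁) = 2032·(0.5225/0.2334) = 4548.03 m/s.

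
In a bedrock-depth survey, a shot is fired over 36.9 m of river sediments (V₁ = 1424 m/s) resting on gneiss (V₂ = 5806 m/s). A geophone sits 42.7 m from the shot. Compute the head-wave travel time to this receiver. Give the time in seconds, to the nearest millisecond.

t = x/V₂ + 2h·√(V₂²−V₁²)/(V₁V₂).
√(V₂²−V₁²) = √(5806²−1424²) = 5628.7 m/s; delay term = 2·36.9·5628.7/(1424·5806) = 0.05024 s.
t = 42.7/5806 + 0.05024 = 0.05760 s.

0.058 s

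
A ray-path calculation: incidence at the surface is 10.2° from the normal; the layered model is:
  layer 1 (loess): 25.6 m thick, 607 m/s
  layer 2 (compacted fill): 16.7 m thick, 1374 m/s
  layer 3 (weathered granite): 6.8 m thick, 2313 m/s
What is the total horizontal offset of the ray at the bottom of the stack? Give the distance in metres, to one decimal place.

p = sin θ₁/V₁ = sin 10.2°/607 = 2.9174e-04 s/m is conserved through the stack.
Layer 1: θ = 10.20°; offset = 25.6·tan 10.20° = 4.606 m.
Layer 2: sin θ = p·1374 = 0.4008 → θ = 23.63°; offset = 16.7·tan 23.63° = 7.307 m.
Layer 3: sin θ = p·2313 = 0.6748 → θ = 42.44°; offset = 6.8·tan 42.44° = 6.217 m.
Summing the layer offsets gives 18.131 m.

18.1 m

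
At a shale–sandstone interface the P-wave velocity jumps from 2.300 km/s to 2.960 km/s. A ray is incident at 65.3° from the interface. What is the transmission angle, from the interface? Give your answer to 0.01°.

57.47°

Convert to the normal: θ₁ = 90° − 65.3° = 24.7°.
sin θ₁/V₁ = sin θ₂/V₂ ⇒ sin θ₂ = 2.960·sin 24.7°/2.300 = 2.960·0.4179/2.300 = 0.5378.
θ₂ = arcsin 0.5378 = 32.53° from the normal.
From the interface: 90° − 32.53° = 57.47°.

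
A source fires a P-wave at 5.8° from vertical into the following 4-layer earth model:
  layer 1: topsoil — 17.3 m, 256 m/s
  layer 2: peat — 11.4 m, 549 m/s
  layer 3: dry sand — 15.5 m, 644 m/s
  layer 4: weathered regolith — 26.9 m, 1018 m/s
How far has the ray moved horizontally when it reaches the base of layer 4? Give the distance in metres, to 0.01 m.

Ray parameter p = sin 5.8° / 256 m/s = 3.9475e-04 s/m.
Layer 1: θ = 5.80°; offset = 17.3·tan 5.80° = 1.7573 m.
Layer 2: sin θ = p·549 = 0.2167 → θ = 12.52°; offset = 11.4·tan 12.52° = 2.5307 m.
Layer 3: sin θ = p·644 = 0.2542 → θ = 14.73°; offset = 15.5·tan 14.73° = 4.0743 m.
Layer 4: sin θ = p·1018 = 0.4019 → θ = 23.69°; offset = 26.9·tan 23.69° = 11.8051 m.
Σ offsets = 20.1673 m.

20.17 m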